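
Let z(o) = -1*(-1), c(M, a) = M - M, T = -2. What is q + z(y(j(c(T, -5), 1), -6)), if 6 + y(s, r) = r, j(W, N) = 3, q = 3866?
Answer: 3867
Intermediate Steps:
c(M, a) = 0
y(s, r) = -6 + r
z(o) = 1
q + z(y(j(c(T, -5), 1), -6)) = 3866 + 1 = 3867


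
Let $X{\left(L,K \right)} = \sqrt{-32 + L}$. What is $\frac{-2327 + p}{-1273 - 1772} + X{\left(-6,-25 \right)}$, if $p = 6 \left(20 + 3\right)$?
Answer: $\frac{2189}{3045} + i \sqrt{38} \approx 0.71888 + 6.1644 i$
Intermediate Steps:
$p = 138$ ($p = 6 \cdot 23 = 138$)
$\frac{-2327 + p}{-1273 - 1772} + X{\left(-6,-25 \right)} = \frac{-2327 + 138}{-1273 - 1772} + \sqrt{-32 - 6} = - \frac{2189}{-3045} + \sqrt{-38} = \left(-2189\right) \left(- \frac{1}{3045}\right) + i \sqrt{38} = \frac{2189}{3045} + i \sqrt{38}$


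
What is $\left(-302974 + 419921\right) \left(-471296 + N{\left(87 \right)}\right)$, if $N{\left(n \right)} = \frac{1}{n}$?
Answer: $- \frac{4795148721197}{87} \approx -5.5117 \cdot 10^{10}$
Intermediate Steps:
$\left(-302974 + 419921\right) \left(-471296 + N{\left(87 \right)}\right) = \left(-302974 + 419921\right) \left(-471296 + \frac{1}{87}\right) = 116947 \left(-471296 + \frac{1}{87}\right) = 116947 \left(- \frac{41002751}{87}\right) = - \frac{4795148721197}{87}$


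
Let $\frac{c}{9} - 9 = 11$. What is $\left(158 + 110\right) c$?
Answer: $48240$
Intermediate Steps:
$c = 180$ ($c = 81 + 9 \cdot 11 = 81 + 99 = 180$)
$\left(158 + 110\right) c = \left(158 + 110\right) 180 = 268 \cdot 180 = 48240$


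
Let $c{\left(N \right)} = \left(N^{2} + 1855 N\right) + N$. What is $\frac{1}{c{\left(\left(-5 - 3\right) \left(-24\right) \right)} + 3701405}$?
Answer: $\frac{1}{4094621} \approx 2.4422 \cdot 10^{-7}$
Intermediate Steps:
$c{\left(N \right)} = N^{2} + 1856 N$
$\frac{1}{c{\left(\left(-5 - 3\right) \left(-24\right) \right)} + 3701405} = \frac{1}{\left(-5 - 3\right) \left(-24\right) \left(1856 + \left(-5 - 3\right) \left(-24\right)\right) + 3701405} = \frac{1}{\left(-8\right) \left(-24\right) \left(1856 - -192\right) + 3701405} = \frac{1}{192 \left(1856 + 192\right) + 3701405} = \frac{1}{192 \cdot 2048 + 3701405} = \frac{1}{393216 + 3701405} = \frac{1}{4094621}$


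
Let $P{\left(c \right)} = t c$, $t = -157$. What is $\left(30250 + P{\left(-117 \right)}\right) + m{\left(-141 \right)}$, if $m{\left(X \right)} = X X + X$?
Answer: $68359$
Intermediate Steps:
$m{\left(X \right)} = X + X^{2}$ ($m{\left(X \right)} = X^{2} + X = X + X^{2}$)
$P{\left(c \right)} = - 157 c$
$\left(30250 + P{\left(-117 \right)}\right) + m{\left(-141 \right)} = \left(30250 - -18369\right) - 141 \left(1 - 141\right) = \left(30250 + 18369\right) - -19740 = 48619 + 19740 = 68359$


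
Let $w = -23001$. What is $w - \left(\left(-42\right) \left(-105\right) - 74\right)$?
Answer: $-27337$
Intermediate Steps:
$w - \left(\left(-42\right) \left(-105\right) - 74\right) = -23001 - \left(\left(-42\right) \left(-105\right) - 74\right) = -23001 - \left(4410 - 74\right) = -23001 - 4336 = -27337$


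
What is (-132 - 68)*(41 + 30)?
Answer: -14200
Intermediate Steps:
(-132 - 68)*(41 + 30) = -200*71 = -14200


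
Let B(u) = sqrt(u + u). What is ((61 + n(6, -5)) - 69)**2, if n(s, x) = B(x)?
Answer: (8 - I*sqrt(10))**2 ≈ 54.0 - 50.596*I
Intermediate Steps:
B(u) = sqrt(2)*sqrt(u) (B(u) = sqrt(2*u) = sqrt(2)*sqrt(u))
n(s, x) = sqrt(2)*sqrt(x)
((61 + n(6, -5)) - 69)**2 = ((61 + sqrt(2)*sqrt(-5)) - 69)**2 = ((61 + sqrt(2)*(I*sqrt(5))) - 69)**2 = ((61 + I*sqrt(10)) - 69)**2 = (-8 + I*sqrt(10))**2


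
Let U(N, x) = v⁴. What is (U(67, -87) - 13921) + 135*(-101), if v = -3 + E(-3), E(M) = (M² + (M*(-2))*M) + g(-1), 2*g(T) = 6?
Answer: -20995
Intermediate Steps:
g(T) = 3 (g(T) = (½)*6 = 3)
E(M) = 3 - M² (E(M) = (M² + (M*(-2))*M) + 3 = (M² + (-2*M)*M) + 3 = (M² - 2*M²) + 3 = -M² + 3 = 3 - M²)
v = -9 (v = -3 + (3 - 1*(-3)²) = -3 + (3 - 1*9) = -3 + (3 - 9) = -3 - 6 = -9)
U(N, x) = 6561 (U(N, x) = (-9)⁴ = 6561)
(U(67, -87) - 13921) + 135*(-101) = (6561 - 13921) + 135*(-101) = -7360 - 13635 = -20995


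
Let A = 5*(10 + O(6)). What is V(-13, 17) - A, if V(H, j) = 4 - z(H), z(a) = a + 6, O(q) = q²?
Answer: -219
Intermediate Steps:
z(a) = 6 + a
V(H, j) = -2 - H (V(H, j) = 4 - (6 + H) = 4 + (-6 - H) = -2 - H)
A = 230 (A = 5*(10 + 6²) = 5*(10 + 36) = 5*46 = 230)
V(-13, 17) - A = (-2 - 1*(-13)) - 1*230 = (-2 + 13) - 230 = 11 - 230 = -219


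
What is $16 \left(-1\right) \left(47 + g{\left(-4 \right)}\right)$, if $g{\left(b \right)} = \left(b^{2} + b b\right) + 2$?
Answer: $-1296$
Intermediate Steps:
$g{\left(b \right)} = 2 + 2 b^{2}$ ($g{\left(b \right)} = \left(b^{2} + b^{2}\right) + 2 = 2 b^{2} + 2 = 2 + 2 b^{2}$)
$16 \left(-1\right) \left(47 + g{\left(-4 \right)}\right) = 16 \left(-1\right) \left(47 + \left(2 + 2 \left(-4\right)^{2}\right)\right) = - 16 \left(47 + \left(2 + 2 \cdot 16\right)\right) = - 16 \left(47 + \left(2 + 32\right)\right) = - 16 \left(47 + 34\right) = \left(-16\right) 81 = -1296$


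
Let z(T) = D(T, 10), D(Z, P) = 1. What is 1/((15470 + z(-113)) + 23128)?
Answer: 1/38599 ≈ 2.5907e-5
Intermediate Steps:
z(T) = 1
1/((15470 + z(-113)) + 23128) = 1/((15470 + 1) + 23128) = 1/(15471 + 23128) = 1/38599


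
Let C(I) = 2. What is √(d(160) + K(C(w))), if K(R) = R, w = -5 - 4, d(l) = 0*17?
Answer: √2 ≈ 1.4142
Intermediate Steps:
d(l) = 0
w = -9
√(d(160) + K(C(w))) = √(0 + 2) = √2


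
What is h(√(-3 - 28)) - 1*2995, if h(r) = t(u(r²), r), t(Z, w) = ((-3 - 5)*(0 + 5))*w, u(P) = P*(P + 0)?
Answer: -2995 - 40*I*√31 ≈ -2995.0 - 222.71*I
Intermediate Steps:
u(P) = P² (u(P) = P*P = P²)
t(Z, w) = -40*w (t(Z, w) = (-8*5)*w = -40*w)
h(r) = -40*r
h(√(-3 - 28)) - 1*2995 = -40*√(-3 - 28) - 1*2995 = -40*I*√31 - 2995 = -2995 - 40*I*√31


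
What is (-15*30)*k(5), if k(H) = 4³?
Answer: -28800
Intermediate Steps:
k(H) = 64
(-15*30)*k(5) = -15*30*64 = -450*64 = -28800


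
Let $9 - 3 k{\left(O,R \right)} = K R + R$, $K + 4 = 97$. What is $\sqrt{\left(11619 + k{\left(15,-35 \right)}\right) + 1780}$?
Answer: $\frac{2 \sqrt{32622}}{3} \approx 120.41$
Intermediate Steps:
$K = 93$ ($K = -4 + 97 = 93$)
$k{\left(O,R \right)} = 3 - \frac{94 R}{3}$ ($k{\left(O,R \right)} = 3 - \frac{93 R + R}{3} = 3 - \frac{94 R}{3}$)
$\sqrt{\left(11619 + k{\left(15,-35 \right)}\right) + 1780} = \sqrt{\left(11619 + \left(3 - - \frac{3290}{3}\right)\right) + 1780} = \sqrt{\left(11619 + \left(3 + \frac{3290}{3}\right)\right) + 1780} = \sqrt{\left(11619 + \frac{3299}{3}\right) + 1780} = \sqrt{\frac{38156}{3} + 1780} = \sqrt{\frac{43496}{3}} = \frac{2 \sqrt{32622}}{3}$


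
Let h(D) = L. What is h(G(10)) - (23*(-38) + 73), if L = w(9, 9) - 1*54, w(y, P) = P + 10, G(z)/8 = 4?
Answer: 766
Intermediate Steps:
G(z) = 32 (G(z) = 8*4 = 32)
w(y, P) = 10 + P
L = -35 (L = (10 + 9) - 1*54 = 19 - 54 = -35)
h(D) = -35
h(G(10)) - (23*(-38) + 73) = -35 - (23*(-38) + 73) = -35 - (-874 + 73) = -35 - 1*(-801) = -35 + 801 = 766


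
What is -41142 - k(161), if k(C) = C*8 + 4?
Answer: -42434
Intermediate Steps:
k(C) = 4 + 8*C (k(C) = 8*C + 4 = 4 + 8*C)
-41142 - k(161) = -41142 - (4 + 8*161) = -41142 - (4 + 1288) = -41142 - 1*1292 = -41142 - 1292 = -42434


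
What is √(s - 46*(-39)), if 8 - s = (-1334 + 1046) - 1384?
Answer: 3*√386 ≈ 58.941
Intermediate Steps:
s = 1680 (s = 8 - ((-1334 + 1046) - 1384) = 8 - (-288 - 1384) = 8 - 1*(-1672) = 8 + 1672 = 1680)
√(s - 46*(-39)) = √(1680 - 46*(-39)) = √(1680 + 1794) = √3474 = 3*√386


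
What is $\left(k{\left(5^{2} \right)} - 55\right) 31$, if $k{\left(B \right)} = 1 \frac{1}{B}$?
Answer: $- \frac{42594}{25} \approx -1703.8$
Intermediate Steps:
$k{\left(B \right)} = \frac{1}{B}$
$\left(k{\left(5^{2} \right)} - 55\right) 31 = \left(\frac{1}{5^{2}} - 55\right) 31 = \left(\frac{1}{25} - 55\right) 31 = \left(- \frac{1374}{25}\right) 31 = - \frac{42594}{25}$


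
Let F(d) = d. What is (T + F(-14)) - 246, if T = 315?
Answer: 55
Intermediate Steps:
(T + F(-14)) - 246 = (315 - 14) - 246 = 301 - 246 = 55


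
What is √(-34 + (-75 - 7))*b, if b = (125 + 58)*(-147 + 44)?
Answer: -37698*I*√29 ≈ -2.0301e+5*I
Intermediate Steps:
b = -18849 (b = 183*(-103) = -18849)
√(-34 + (-75 - 7))*b = √(-34 + (-75 - 7))*(-18849) = √(-34 - 82)*(-18849) = √(-116)*(-18849) = (2*I*√29)*(-18849) = -37698*I*√29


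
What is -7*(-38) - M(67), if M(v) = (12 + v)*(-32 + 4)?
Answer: 2478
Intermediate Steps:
M(v) = -336 - 28*v (M(v) = (12 + v)*(-28) = -336 - 28*v)
-7*(-38) - M(67) = -7*(-38) - (-336 - 28*67) = 266 - (-336 - 1876) = 266 - 1*(-2212) = 266 + 2212 = 2478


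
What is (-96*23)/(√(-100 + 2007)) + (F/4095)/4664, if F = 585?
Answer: 1/32648 - 2208*√1907/1907 ≈ -50.562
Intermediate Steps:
(-96*23)/(√(-100 + 2007)) + (F/4095)/4664 = (-96*23)/(√(-100 + 2007)) + (585/4095)/4664 = -2208*√1907/1907 + (585*(1/4095))*(1/4664) = -2208*√1907/1907 + (⅐)*(1/4664) = -2208*√1907/1907 + 1/32648 = 1/32648 - 2208*√1907/1907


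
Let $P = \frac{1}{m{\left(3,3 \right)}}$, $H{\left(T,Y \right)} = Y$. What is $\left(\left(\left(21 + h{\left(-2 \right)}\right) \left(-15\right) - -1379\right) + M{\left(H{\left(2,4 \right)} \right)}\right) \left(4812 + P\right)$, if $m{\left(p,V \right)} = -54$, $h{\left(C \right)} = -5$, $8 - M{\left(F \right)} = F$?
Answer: $\frac{33000569}{6} \approx 5.5001 \cdot 10^{6}$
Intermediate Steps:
$M{\left(F \right)} = 8 - F$
$P = - \frac{1}{54}$ ($P = \frac{1}{-54} = - \frac{1}{54} \approx -0.018519$)
$\left(\left(\left(21 + h{\left(-2 \right)}\right) \left(-15\right) - -1379\right) + M{\left(H{\left(2,4 \right)} \right)}\right) \left(4812 + P\right) = \left(\left(\left(21 - 5\right) \left(-15\right) - -1379\right) + \left(8 - 4\right)\right) \left(4812 - \frac{1}{54}\right) = \left(\left(16 \left(-15\right) + 1379\right) + \left(8 - 4\right)\right) \frac{259847}{54} = \left(\left(-240 + 1379\right) + 4\right) \frac{259847}{54} = \left(1139 + 4\right) \frac{259847}{54} = 1143 \cdot \frac{259847}{54} = \frac{33000569}{6}$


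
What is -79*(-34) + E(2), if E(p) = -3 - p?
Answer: 2681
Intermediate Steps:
-79*(-34) + E(2) = -79*(-34) + (-3 - 1*2) = 2686 + (-3 - 2) = 2686 - 5 = 2681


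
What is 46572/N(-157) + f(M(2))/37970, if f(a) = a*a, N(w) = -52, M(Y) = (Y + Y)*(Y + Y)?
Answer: -221040691/246805 ≈ -895.61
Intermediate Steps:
M(Y) = 4*Y**2 (M(Y) = (2*Y)*(2*Y) = 4*Y**2)
f(a) = a**2
46572/N(-157) + f(M(2))/37970 = 46572/(-52) + (4*2**2)**2/37970 = 46572*(-1/52) + (4*4)**2*(1/37970) = -11643/13 + 16**2*(1/37970) = -11643/13 + 256*(1/37970) = -11643/13 + 128/18985 = -221040691/246805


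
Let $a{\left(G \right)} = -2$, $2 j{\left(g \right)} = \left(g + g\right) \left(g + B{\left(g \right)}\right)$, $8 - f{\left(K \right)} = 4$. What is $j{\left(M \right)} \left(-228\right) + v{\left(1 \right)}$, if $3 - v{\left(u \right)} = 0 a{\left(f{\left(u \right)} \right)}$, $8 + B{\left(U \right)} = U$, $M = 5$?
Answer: $-2277$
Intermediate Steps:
$f{\left(K \right)} = 4$ ($f{\left(K \right)} = 8 - 4 = 4$)
$B{\left(U \right)} = -8 + U$
$j{\left(g \right)} = g \left(-8 + 2 g\right)$ ($j{\left(g \right)} = \frac{\left(g + g\right) \left(g + \left(-8 + g\right)\right)}{2} = \frac{2 g \left(-8 + 2 g\right)}{2} = g \left(-8 + 2 g\right)$)
$v{\left(u \right)} = 3$ ($v{\left(u \right)} = 3 - 0 \left(-2\right) = 3 - 0 = 3 + 0 = 3$)
$j{\left(M \right)} \left(-228\right) + v{\left(1 \right)} = 2 \cdot 5 \left(-4 + 5\right) \left(-228\right) + 3 = 2 \cdot 5 \cdot 1 \left(-228\right) + 3 = 10 \left(-228\right) + 3 = -2280 + 3 = -2277$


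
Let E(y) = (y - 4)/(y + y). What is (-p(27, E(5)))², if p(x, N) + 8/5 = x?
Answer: 16129/25 ≈ 645.16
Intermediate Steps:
E(y) = (-4 + y)/(2*y) (E(y) = (-4 + y)/((2*y)) = (-4 + y)*(1/(2*y)) = (-4 + y)/(2*y))
p(x, N) = -8/5 + x
(-p(27, E(5)))² = (-(-8/5 + 27))² = (-1*127/5)² = (-127/5)² = 16129/25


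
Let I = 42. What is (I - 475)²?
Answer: 187489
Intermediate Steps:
(I - 475)² = (42 - 475)² = (-433)² = 187489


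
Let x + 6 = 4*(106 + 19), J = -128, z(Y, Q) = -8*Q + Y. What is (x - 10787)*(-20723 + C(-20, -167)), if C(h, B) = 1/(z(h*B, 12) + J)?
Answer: 664648520031/3116 ≈ 2.1330e+8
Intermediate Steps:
z(Y, Q) = Y - 8*Q
C(h, B) = 1/(-224 + B*h) (C(h, B) = 1/((h*B - 8*12) - 128) = 1/((B*h - 96) - 128) = 1/((-96 + B*h) - 128) = 1/(-224 + B*h))
x = 494 (x = -6 + 4*(106 + 19) = -6 + 4*125 = -6 + 500 = 494)
(x - 10787)*(-20723 + C(-20, -167)) = (494 - 10787)*(-20723 + 1/(-224 - 167*(-20))) = -10293*(-20723 + 1/(-224 + 3340)) = -10293*(-20723 + 1/3116) = -10293*(-64572867/3116) = 664648520031/3116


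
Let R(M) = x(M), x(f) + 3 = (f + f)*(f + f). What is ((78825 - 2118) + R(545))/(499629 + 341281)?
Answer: 632402/420455 ≈ 1.5041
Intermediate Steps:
x(f) = -3 + 4*f² (x(f) = -3 + (f + f)*(f + f) = -3 + (2*f)*(2*f) = -3 + 4*f²)
R(M) = -3 + 4*M²
((78825 - 2118) + R(545))/(499629 + 341281) = ((78825 - 2118) + (-3 + 4*545²))/(499629 + 341281) = (76707 + (-3 + 4*297025))/840910 = (76707 + (-3 + 1188100))*(1/840910) = (76707 + 1188097)*(1/840910) = 1264804*(1/840910) = 632402/420455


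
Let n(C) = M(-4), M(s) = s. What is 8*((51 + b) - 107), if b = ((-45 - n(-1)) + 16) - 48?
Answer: -1032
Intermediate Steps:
n(C) = -4
b = -73 (b = ((-45 - 1*(-4)) + 16) - 48 = ((-45 + 4) + 16) - 48 = (-41 + 16) - 48 = -25 - 48 = -73)
8*((51 + b) - 107) = 8*((51 - 73) - 107) = 8*(-22 - 107) = 8*(-129) = -1032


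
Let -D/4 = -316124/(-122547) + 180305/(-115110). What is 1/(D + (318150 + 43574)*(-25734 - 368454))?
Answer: -470212839/67046360384400737542 ≈ -7.0133e-12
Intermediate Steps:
D = -1905759574/470212839 (D = -4*(-316124/(-122547) + 180305/(-115110)) = -4*(-316124*(-1/122547) + 180305*(-1/115110)) = -4*(316124/122547 - 36061/23022) = -4*952879787/940425678 = -1905759574/470212839 ≈ -4.0530)
1/(D + (318150 + 43574)*(-25734 - 368454)) = 1/(-1905759574/470212839 + (318150 + 43574)*(-25734 - 368454)) = 1/(-1905759574/470212839 + 361724*(-394188)) = 1/(-1905759574/470212839 - 142587260112) = 1/(-67046360384400737542/470212839) = -470212839/67046360384400737542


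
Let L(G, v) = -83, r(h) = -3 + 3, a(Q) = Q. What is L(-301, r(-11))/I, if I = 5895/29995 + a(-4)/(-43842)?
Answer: -10914838557/25856857 ≈ -422.13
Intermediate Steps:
r(h) = 0
I = 25856857/131504079 (I = 5895/29995 - 4/(-43842) = 5895*(1/29995) - 4*(-1/43842) = 1179/5999 + 2/21921 = 25856857/131504079 ≈ 0.19662)
L(-301, r(-11))/I = -83/25856857/131504079 = -83*131504079/25856857 = -10914838557/25856857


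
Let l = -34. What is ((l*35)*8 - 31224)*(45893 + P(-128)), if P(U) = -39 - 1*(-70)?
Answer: -1871127456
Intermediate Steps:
P(U) = 31 (P(U) = -39 + 70 = 31)
((l*35)*8 - 31224)*(45893 + P(-128)) = (-34*35*8 - 31224)*(45893 + 31) = (-1190*8 - 31224)*45924 = (-9520 - 31224)*45924 = -40744*45924 = -1871127456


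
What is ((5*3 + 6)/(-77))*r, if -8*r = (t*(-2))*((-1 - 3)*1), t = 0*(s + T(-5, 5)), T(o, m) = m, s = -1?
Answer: 0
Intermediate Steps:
t = 0 (t = 0*(-1 + 5) = 0*4 = 0)
r = 0 (r = -0*(-2)*(-1 - 3)*1/8 = -0*(-4*1) = -0*(-4) = -⅛*0 = 0)
((5*3 + 6)/(-77))*r = ((5*3 + 6)/(-77))*0 = ((15 + 6)*(-1/77))*0 = (21*(-1/77))*0 = -3/11*0 = 0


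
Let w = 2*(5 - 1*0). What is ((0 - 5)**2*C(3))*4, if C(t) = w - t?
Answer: 700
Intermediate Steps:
w = 10 (w = 2*(5 + 0) = 2*5 = 10)
C(t) = 10 - t
((0 - 5)**2*C(3))*4 = ((0 - 5)**2*(10 - 1*3))*4 = ((-5)**2*(10 - 3))*4 = (25*7)*4 = 175*4 = 700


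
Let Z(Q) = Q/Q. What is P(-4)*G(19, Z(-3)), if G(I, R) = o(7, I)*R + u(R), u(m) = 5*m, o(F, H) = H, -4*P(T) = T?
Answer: 24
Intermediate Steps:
P(T) = -T/4
Z(Q) = 1
G(I, R) = 5*R + I*R (G(I, R) = I*R + 5*R = 5*R + I*R)
P(-4)*G(19, Z(-3)) = (-¼*(-4))*(1*(5 + 19)) = 1*(1*24) = 1*24 = 24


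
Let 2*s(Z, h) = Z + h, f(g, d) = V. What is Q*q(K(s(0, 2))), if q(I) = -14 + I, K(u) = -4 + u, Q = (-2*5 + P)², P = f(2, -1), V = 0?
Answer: -1700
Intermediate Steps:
f(g, d) = 0
P = 0
s(Z, h) = Z/2 + h/2 (s(Z, h) = (Z + h)/2 = Z/2 + h/2)
Q = 100 (Q = (-2*5 + 0)² = (-10 + 0)² = (-10)² = 100)
Q*q(K(s(0, 2))) = 100*(-14 + (-4 + ((½)*0 + (½)*2))) = 100*(-14 + (-4 + (0 + 1))) = 100*(-14 + (-4 + 1)) = 100*(-14 - 3) = 100*(-17) = -1700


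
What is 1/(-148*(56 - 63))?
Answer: 1/1036 ≈ 0.00096525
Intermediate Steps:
1/(-148*(56 - 63)) = 1/(-148*(-7)) = 1/1036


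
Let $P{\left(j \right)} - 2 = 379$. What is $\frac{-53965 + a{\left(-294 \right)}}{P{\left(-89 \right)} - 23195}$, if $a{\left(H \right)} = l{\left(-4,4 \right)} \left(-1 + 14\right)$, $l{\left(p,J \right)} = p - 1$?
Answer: $\frac{27015}{11407} \approx 2.3683$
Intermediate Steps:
$l{\left(p,J \right)} = -1 + p$
$P{\left(j \right)} = 381$ ($P{\left(j \right)} = 2 + 379 = 381$)
$a{\left(H \right)} = -65$ ($a{\left(H \right)} = \left(-1 - 4\right) \left(-1 + 14\right) = \left(-5\right) 13 = -65$)
$\frac{-53965 + a{\left(-294 \right)}}{P{\left(-89 \right)} - 23195} = \frac{-53965 - 65}{381 - 23195} = - \frac{54030}{-22814} = \left(-54030\right) \left(- \frac{1}{22814}\right) = \frac{27015}{11407}$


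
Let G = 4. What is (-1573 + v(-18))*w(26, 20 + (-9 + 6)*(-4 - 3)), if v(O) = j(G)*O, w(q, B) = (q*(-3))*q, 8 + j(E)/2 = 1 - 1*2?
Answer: 2532972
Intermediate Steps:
j(E) = -18 (j(E) = -16 + 2*(1 - 1*2) = -16 + 2*(1 - 2) = -16 + 2*(-1) = -16 - 2 = -18)
w(q, B) = -3*q² (w(q, B) = (-3*q)*q = -3*q²)
v(O) = -18*O
(-1573 + v(-18))*w(26, 20 + (-9 + 6)*(-4 - 3)) = (-1573 - 18*(-18))*(-3*26²) = (-1573 + 324)*(-3*676) = -1249*(-2028) = 2532972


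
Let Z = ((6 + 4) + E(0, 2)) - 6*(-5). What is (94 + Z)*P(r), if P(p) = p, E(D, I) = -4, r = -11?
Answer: -1430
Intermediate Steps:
Z = 36 (Z = ((6 + 4) - 4) - 6*(-5) = (10 - 4) + 30 = 6 + 30 = 36)
(94 + Z)*P(r) = (94 + 36)*(-11) = 130*(-11) = -1430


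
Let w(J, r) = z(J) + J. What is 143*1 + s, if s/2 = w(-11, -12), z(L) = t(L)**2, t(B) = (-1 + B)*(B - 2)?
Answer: 48793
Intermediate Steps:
t(B) = (-1 + B)*(-2 + B)
z(L) = (2 + L**2 - 3*L)**2
w(J, r) = J + (2 + J**2 - 3*J)**2 (w(J, r) = (2 + J**2 - 3*J)**2 + J = J + (2 + J**2 - 3*J)**2)
s = 48650 (s = 2*(-11 + (2 + (-11)**2 - 3*(-11))**2) = 2*(-11 + (2 + 121 + 33)**2) = 2*(-11 + 156**2) = 2*(-11 + 24336) = 2*24325 = 48650)
143*1 + s = 143*1 + 48650 = 143 + 48650 = 48793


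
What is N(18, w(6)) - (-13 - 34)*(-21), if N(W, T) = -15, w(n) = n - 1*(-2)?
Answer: -1002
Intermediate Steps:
w(n) = 2 + n (w(n) = n + 2 = 2 + n)
N(18, w(6)) - (-13 - 34)*(-21) = -15 - (-13 - 34)*(-21) = -15 - (-47)*(-21) = -15 - 1*987 = -15 - 987 = -1002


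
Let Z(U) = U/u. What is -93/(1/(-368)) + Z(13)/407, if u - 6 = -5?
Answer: 13929181/407 ≈ 34224.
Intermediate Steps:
u = 1 (u = 6 - 5 = 1)
Z(U) = U (Z(U) = U/1 = U*1 = U)
-93/(1/(-368)) + Z(13)/407 = -93/(1/(-368)) + 13/407 = -93/(-1/368) + 13*(1/407) = -93*(-368) + 13/407 = 34224 + 13/407 = 13929181/407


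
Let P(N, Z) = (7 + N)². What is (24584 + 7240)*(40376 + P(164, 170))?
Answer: 2215491408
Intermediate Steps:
(24584 + 7240)*(40376 + P(164, 170)) = (24584 + 7240)*(40376 + (7 + 164)²) = 31824*(40376 + 171²) = 31824*(40376 + 29241) = 31824*69617 = 2215491408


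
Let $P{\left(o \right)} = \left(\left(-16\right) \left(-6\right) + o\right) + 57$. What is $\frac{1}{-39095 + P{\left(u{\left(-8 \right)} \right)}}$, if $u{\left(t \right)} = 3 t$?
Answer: $- \frac{1}{38966} \approx -2.5663 \cdot 10^{-5}$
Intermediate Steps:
$P{\left(o \right)} = 153 + o$ ($P{\left(o \right)} = \left(96 + o\right) + 57 = 153 + o$)
$\frac{1}{-39095 + P{\left(u{\left(-8 \right)} \right)}} = \frac{1}{-39095 + \left(153 + 3 \left(-8\right)\right)} = \frac{1}{-39095 + \left(153 - 24\right)} = \frac{1}{-39095 + 129} = \frac{1}{-38966} = - \frac{1}{38966}$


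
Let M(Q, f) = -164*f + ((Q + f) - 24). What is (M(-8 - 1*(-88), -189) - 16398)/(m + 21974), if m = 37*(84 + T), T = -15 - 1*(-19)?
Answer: 2893/5046 ≈ 0.57333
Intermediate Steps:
T = 4 (T = -15 + 19 = 4)
M(Q, f) = -24 + Q - 163*f (M(Q, f) = -164*f + (-24 + Q + f) = -24 + Q - 163*f)
m = 3256 (m = 37*(84 + 4) = 37*88 = 3256)
(M(-8 - 1*(-88), -189) - 16398)/(m + 21974) = ((-24 + (-8 - 1*(-88)) - 163*(-189)) - 16398)/(3256 + 21974) = ((-24 + (-8 + 88) + 30807) - 16398)/25230 = ((-24 + 80 + 30807) - 16398)*(1/25230) = (30863 - 16398)*(1/25230) = 14465*(1/25230) = 2893/5046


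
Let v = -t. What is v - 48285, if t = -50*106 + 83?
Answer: -43068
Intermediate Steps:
t = -5217 (t = -5300 + 83 = -5217)
v = 5217 (v = -1*(-5217) = 5217)
v - 48285 = 5217 - 48285 = -43068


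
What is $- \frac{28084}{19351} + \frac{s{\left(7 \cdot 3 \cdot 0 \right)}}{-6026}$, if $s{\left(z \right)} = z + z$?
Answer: $- \frac{28084}{19351} \approx -1.4513$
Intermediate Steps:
$s{\left(z \right)} = 2 z$
$- \frac{28084}{19351} + \frac{s{\left(7 \cdot 3 \cdot 0 \right)}}{-6026} = - \frac{28084}{19351} + \frac{2 \cdot 7 \cdot 3 \cdot 0}{-6026} = \left(-28084\right) \frac{1}{19351} + 2 \cdot 7 \cdot 0 \left(- \frac{1}{6026}\right) = - \frac{28084}{19351} + 2 \cdot 0 \left(- \frac{1}{6026}\right) = - \frac{28084}{19351} + 0 \left(- \frac{1}{6026}\right) = - \frac{28084}{19351} + 0 = - \frac{28084}{19351}$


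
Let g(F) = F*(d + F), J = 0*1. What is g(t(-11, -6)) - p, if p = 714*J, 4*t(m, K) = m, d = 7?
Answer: -187/16 ≈ -11.688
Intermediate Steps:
t(m, K) = m/4
J = 0
p = 0 (p = 714*0 = 0)
g(F) = F*(7 + F)
g(t(-11, -6)) - p = ((¼)*(-11))*(7 + (¼)*(-11)) - 1*0 = -11*(7 - 11/4)/4 + 0 = -11/4*17/4 + 0 = -187/16 + 0 = -187/16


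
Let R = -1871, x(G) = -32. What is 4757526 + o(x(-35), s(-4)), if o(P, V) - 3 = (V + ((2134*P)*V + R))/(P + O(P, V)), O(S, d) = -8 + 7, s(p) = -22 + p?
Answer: 51741622/11 ≈ 4.7038e+6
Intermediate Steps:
O(S, d) = -1
o(P, V) = 3 + (-1871 + V + 2134*P*V)/(-1 + P) (o(P, V) = 3 + (V + ((2134*P)*V - 1871))/(P - 1) = 3 + (V + (2134*P*V - 1871))/(-1 + P) = 3 + (V + (-1871 + 2134*P*V))/(-1 + P) = 3 + (-1871 + V + 2134*P*V)/(-1 + P))
4757526 + o(x(-35), s(-4)) = 4757526 + (-1874 + (-22 - 4) + 3*(-32) + 2134*(-32)*(-22 - 4))/(-1 - 32) = 4757526 + (-1874 - 26 - 96 + 2134*(-32)*(-26))/(-33) = 4757526 - (-1874 - 26 - 96 + 1775488)/33 = 4757526 - 1/33*1773492 = 4757526 - 591164/11 = 51741622/11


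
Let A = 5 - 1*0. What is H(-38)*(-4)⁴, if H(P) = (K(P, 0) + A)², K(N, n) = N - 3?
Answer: 331776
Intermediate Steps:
A = 5 (A = 5 + 0 = 5)
K(N, n) = -3 + N
H(P) = (2 + P)² (H(P) = ((-3 + P) + 5)² = (2 + P)²)
H(-38)*(-4)⁴ = (2 - 38)²*(-4)⁴ = (-36)²*256 = 1296*256 = 331776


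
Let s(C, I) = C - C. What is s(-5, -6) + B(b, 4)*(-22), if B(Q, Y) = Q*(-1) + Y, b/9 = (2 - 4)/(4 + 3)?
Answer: -1012/7 ≈ -144.57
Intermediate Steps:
b = -18/7 (b = 9*((2 - 4)/(4 + 3)) = 9*(-2/7) = -18/7 ≈ -2.5714)
s(C, I) = 0
B(Q, Y) = Y - Q (B(Q, Y) = -Q + Y = Y - Q)
s(-5, -6) + B(b, 4)*(-22) = 0 + (4 - 1*(-18/7))*(-22) = 0 + (4 + 18/7)*(-22) = 0 + (46/7)*(-22) = 0 - 1012/7 = -1012/7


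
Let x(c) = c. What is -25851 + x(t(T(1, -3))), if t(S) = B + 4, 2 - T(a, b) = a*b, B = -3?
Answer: -25850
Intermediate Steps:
T(a, b) = 2 - a*b
t(S) = 1 (t(S) = -3 + 4 = 1)
-25851 + x(t(T(1, -3))) = -25851 + 1 = -25850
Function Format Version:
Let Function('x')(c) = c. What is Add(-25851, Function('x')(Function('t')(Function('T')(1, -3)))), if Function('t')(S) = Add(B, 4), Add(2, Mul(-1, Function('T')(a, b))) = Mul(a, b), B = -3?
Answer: -25850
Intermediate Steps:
Function('T')(a, b) = Add(2, Mul(-1, a, b)) (Function('T')(a, b) = Add(2, Mul(-1, Mul(a, b))) = Add(2, Mul(-1, a, b)))
Function('t')(S) = 1 (Function('t')(S) = Add(-3, 4) = 1)
Add(-25851, Function('x')(Function('t')(Function('T')(1, -3)))) = Add(-25851, 1) = -25850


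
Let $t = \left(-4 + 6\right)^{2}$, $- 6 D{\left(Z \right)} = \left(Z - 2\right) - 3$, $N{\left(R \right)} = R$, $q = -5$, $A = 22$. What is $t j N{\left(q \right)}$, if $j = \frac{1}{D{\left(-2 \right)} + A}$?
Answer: $- \frac{120}{139} \approx -0.86331$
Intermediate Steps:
$D{\left(Z \right)} = \frac{5}{6} - \frac{Z}{6}$ ($D{\left(Z \right)} = - \frac{\left(Z - 2\right) - 3}{6} = - \frac{\left(-2 + Z\right) - 3}{6} = - \frac{-5 + Z}{6} = \frac{5}{6} - \frac{Z}{6}$)
$t = 4$ ($t = 2^{2} = 4$)
$j = \frac{6}{139}$ ($j = \frac{1}{\left(\frac{5}{6} - - \frac{1}{3}\right) + 22} = \frac{1}{\left(\frac{5}{6} + \frac{1}{3}\right) + 22} = \frac{1}{\frac{7}{6} + 22} = \frac{1}{\frac{139}{6}} = \frac{6}{139} \approx 0.043165$)
$t j N{\left(q \right)} = 4 \cdot \frac{6}{139} \left(-5\right) = \frac{24}{139} \left(-5\right) = - \frac{120}{139}$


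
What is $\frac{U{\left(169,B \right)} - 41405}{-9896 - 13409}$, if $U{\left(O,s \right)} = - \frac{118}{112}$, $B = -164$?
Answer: $\frac{2318739}{1305080} \approx 1.7767$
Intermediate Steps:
$U{\left(O,s \right)} = - \frac{59}{56}$ ($U{\left(O,s \right)} = \left(-118\right) \frac{1}{112} = - \frac{59}{56}$)
$\frac{U{\left(169,B \right)} - 41405}{-9896 - 13409} = \frac{- \frac{59}{56} - 41405}{-9896 - 13409} = - \frac{2318739}{56 \left(-23305\right)} = \left(- \frac{2318739}{56}\right) \left(- \frac{1}{23305}\right) = \frac{2318739}{1305080}$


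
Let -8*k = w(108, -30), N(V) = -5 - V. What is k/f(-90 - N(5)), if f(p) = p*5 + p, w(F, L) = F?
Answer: 9/320 ≈ 0.028125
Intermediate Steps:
k = -27/2 (k = -1/8*108 = -27/2 ≈ -13.500)
f(p) = 6*p (f(p) = 5*p + p = 6*p)
k/f(-90 - N(5)) = -27*1/(6*(-90 - (-5 - 1*5)))/2 = -27*1/(6*(-90 - (-5 - 5)))/2 = -27*1/(6*(-90 - 1*(-10)))/2 = -27*1/(6*(-90 + 10))/2 = -27/(2*(6*(-80))) = -27/2/(-480) = -27/2*(-1/480) = 9/320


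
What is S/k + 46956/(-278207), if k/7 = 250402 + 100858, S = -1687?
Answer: -16560812447/97722990820 ≈ -0.16947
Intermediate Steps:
k = 2458820 (k = 7*(250402 + 100858) = 7*351260 = 2458820)
S/k + 46956/(-278207) = -1687/2458820 + 46956/(-278207) = -1687*1/2458820 + 46956*(-1/278207) = -241/351260 - 46956/278207 = -16560812447/97722990820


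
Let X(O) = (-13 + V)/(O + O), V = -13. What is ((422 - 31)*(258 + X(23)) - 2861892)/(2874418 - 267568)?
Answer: -552247/521370 ≈ -1.0592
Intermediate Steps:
X(O) = -13/O (X(O) = (-13 - 13)/(O + O) = -26*1/(2*O) = -13/O)
((422 - 31)*(258 + X(23)) - 2861892)/(2874418 - 267568) = ((422 - 31)*(258 - 13/23) - 2861892)/(2874418 - 267568) = (391*(258 - 13*1/23) - 2861892)/2606850 = (391*(258 - 13/23) - 2861892)*(1/2606850) = (391*(5921/23) - 2861892)*(1/2606850) = (100657 - 2861892)*(1/2606850) = -2761235*1/2606850 = -552247/521370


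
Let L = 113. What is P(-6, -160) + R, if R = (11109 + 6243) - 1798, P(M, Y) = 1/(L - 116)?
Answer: 46661/3 ≈ 15554.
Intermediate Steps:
P(M, Y) = -⅓ (P(M, Y) = 1/(113 - 116) = 1/(-3) = -⅓)
R = 15554 (R = 17352 - 1798 = 15554)
P(-6, -160) + R = -⅓ + 15554 = 46661/3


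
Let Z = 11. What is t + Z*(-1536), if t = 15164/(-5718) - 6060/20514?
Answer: -165185875664/9774921 ≈ -16899.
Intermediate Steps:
t = -28810448/9774921 (t = 15164*(-1/5718) - 6060*1/20514 = -7582/2859 - 1010/3419 = -28810448/9774921 ≈ -2.9474)
t + Z*(-1536) = -28810448/9774921 + 11*(-1536) = -28810448/9774921 - 16896 = -165185875664/9774921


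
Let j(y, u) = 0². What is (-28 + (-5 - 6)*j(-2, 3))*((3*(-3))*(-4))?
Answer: -1008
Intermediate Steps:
j(y, u) = 0
(-28 + (-5 - 6)*j(-2, 3))*((3*(-3))*(-4)) = (-28 + (-5 - 6)*0)*((3*(-3))*(-4)) = (-28 - 11*0)*(-9*(-4)) = (-28 + 0)*36 = -28*36 = -1008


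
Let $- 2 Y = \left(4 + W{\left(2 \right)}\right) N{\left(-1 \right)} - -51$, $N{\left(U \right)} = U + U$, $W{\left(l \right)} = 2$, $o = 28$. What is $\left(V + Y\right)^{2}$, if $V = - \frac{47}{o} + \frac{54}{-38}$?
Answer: $\frac{144552529}{283024} \approx 510.74$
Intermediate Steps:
$N{\left(U \right)} = 2 U$
$Y = - \frac{39}{2}$ ($Y = - \frac{\left(4 + 2\right) 2 \left(-1\right) - -51}{2} = - \frac{6 \left(-2\right) + 51}{2} = - \frac{-12 + 51}{2} = \left(- \frac{1}{2}\right) 39 = - \frac{39}{2} \approx -19.5$)
$V = - \frac{1649}{532}$ ($V = - \frac{47}{28} + \frac{54}{-38} = \left(-47\right) \frac{1}{28} + 54 \left(- \frac{1}{38}\right) = - \frac{47}{28} - \frac{27}{19} = - \frac{1649}{532} \approx -3.0996$)
$\left(V + Y\right)^{2} = \left(- \frac{1649}{532} - \frac{39}{2}\right)^{2} = \left(- \frac{12023}{532}\right)^{2} = \frac{144552529}{283024}$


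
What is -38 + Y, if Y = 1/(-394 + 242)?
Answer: -5777/152 ≈ -38.007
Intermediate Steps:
Y = -1/152 (Y = 1/(-152) = -1/152 ≈ -0.0065789)
-38 + Y = -38 - 1/152 = -5777/152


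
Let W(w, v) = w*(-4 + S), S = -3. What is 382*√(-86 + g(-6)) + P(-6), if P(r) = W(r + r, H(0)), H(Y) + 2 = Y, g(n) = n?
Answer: 84 + 764*I*√23 ≈ 84.0 + 3664.0*I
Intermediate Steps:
H(Y) = -2 + Y
W(w, v) = -7*w (W(w, v) = w*(-4 - 3) = w*(-7) = -7*w)
P(r) = -14*r (P(r) = -7*(r + r) = -14*r)
382*√(-86 + g(-6)) + P(-6) = 382*√(-86 - 6) - 14*(-6) = 382*√(-92) + 84 = 382*(2*I*√23) + 84 = 764*I*√23 + 84 = 84 + 764*I*√23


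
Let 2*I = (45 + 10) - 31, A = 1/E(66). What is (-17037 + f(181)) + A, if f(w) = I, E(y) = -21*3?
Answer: -1072576/63 ≈ -17025.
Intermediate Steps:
E(y) = -63
A = -1/63 (A = 1/(-63) = -1/63 ≈ -0.015873)
I = 12 (I = ((45 + 10) - 31)/2 = (55 - 31)/2 = (½)*24 = 12)
f(w) = 12
(-17037 + f(181)) + A = (-17037 + 12) - 1/63 = -17025 - 1/63 = -1072576/63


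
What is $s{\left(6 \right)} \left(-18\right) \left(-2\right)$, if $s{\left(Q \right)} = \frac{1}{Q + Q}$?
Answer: $3$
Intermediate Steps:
$s{\left(Q \right)} = \frac{1}{2 Q}$
$s{\left(6 \right)} \left(-18\right) \left(-2\right) = \frac{1}{2 \cdot 6} \left(-18\right) \left(-2\right) = \frac{1}{2} \cdot \frac{1}{6} \left(-18\right) \left(-2\right) = \frac{1}{12} \left(-18\right) \left(-2\right) = \left(- \frac{3}{2}\right) \left(-2\right) = 3$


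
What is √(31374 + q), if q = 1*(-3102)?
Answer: 4*√1767 ≈ 168.14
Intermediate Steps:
q = -3102
√(31374 + q) = √(31374 - 3102) = √28272 = 4*√1767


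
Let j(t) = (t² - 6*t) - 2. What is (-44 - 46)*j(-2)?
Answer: -1260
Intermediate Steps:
j(t) = -2 + t² - 6*t
(-44 - 46)*j(-2) = (-44 - 46)*(-2 + (-2)² - 6*(-2)) = -90*(-2 + 4 + 12) = -90*14 = -1260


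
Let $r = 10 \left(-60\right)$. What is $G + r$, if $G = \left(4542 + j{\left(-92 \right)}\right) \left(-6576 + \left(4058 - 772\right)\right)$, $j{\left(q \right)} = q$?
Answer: $-14641100$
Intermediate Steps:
$r = -600$
$G = -14640500$ ($G = \left(4542 - 92\right) \left(-6576 + \left(4058 - 772\right)\right) = 4450 \left(-6576 + \left(4058 - 772\right)\right) = 4450 \left(-6576 + 3286\right) = 4450 \left(-3290\right) = -14640500$)
$G + r = -14640500 - 600 = -14641100$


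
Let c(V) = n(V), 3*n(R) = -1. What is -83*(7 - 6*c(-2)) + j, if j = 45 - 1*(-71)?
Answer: -631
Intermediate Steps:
n(R) = -1/3 (n(R) = (1/3)*(-1) = -1/3)
c(V) = -1/3
j = 116 (j = 45 + 71 = 116)
-83*(7 - 6*c(-2)) + j = -83*(7 - 6*(-1/3)) + 116 = -83*(7 + 2) + 116 = -83*9 + 116 = -747 + 116 = -631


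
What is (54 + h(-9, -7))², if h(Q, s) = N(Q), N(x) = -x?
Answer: 3969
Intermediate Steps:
h(Q, s) = -Q
(54 + h(-9, -7))² = (54 - 1*(-9))² = (54 + 9)² = 63² = 3969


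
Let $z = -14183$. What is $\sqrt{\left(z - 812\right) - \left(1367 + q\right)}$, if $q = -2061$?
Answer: $3 i \sqrt{1589} \approx 119.59 i$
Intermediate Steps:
$\sqrt{\left(z - 812\right) - \left(1367 + q\right)} = \sqrt{\left(-14183 - 812\right) - -694} = \sqrt{\left(-14183 - 812\right) + \left(-1367 + 2061\right)} = \sqrt{\left(-14183 - 812\right) + 694} = \sqrt{-14995 + 694} = \sqrt{-14301} = 3 i \sqrt{1589}$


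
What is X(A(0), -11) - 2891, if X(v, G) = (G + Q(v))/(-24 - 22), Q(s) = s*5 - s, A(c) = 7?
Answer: -133003/46 ≈ -2891.4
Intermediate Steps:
Q(s) = 4*s (Q(s) = 5*s - s = 4*s)
X(v, G) = -2*v/23 - G/46 (X(v, G) = (G + 4*v)/(-24 - 22) = (G + 4*v)/(-46) = (G + 4*v)*(-1/46) = -2*v/23 - G/46)
X(A(0), -11) - 2891 = (-2/23*7 - 1/46*(-11)) - 2891 = (-14/23 + 11/46) - 2891 = -17/46 - 2891 = -133003/46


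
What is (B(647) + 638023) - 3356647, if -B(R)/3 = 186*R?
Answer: -3079650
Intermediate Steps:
B(R) = -558*R
(B(647) + 638023) - 3356647 = (-558*647 + 638023) - 3356647 = (-361026 + 638023) - 3356647 = 276997 - 3356647 = -3079650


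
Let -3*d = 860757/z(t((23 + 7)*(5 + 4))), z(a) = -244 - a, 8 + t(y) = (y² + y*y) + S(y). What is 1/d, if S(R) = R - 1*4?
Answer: 146302/286919 ≈ 0.50991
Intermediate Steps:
S(R) = -4 + R (S(R) = R - 4 = -4 + R)
t(y) = -12 + y + 2*y² (t(y) = -8 + ((y² + y*y) + (-4 + y)) = -8 + ((y² + y²) + (-4 + y)) = -8 + (2*y² + (-4 + y)) = -8 + (-4 + y + 2*y²) = -12 + y + 2*y²)
d = 286919/146302 (d = -286919/(-244 - (-12 + (23 + 7)*(5 + 4) + 2*((23 + 7)*(5 + 4))²)) = -286919/(-244 - (-12 + 30*9 + 2*(30*9)²)) = -286919/(-244 - (-12 + 270 + 2*270²)) = -286919/(-244 - (-12 + 270 + 2*72900)) = -286919/(-244 - (-12 + 270 + 145800)) = -286919/(-244 - 1*146058) = -286919/(-244 - 146058) = -286919/(-146302) = -286919*(-1)/146302 = -⅓*(-860757/146302) = 286919/146302 ≈ 1.9611)
1/d = 1/(286919/146302) = 146302/286919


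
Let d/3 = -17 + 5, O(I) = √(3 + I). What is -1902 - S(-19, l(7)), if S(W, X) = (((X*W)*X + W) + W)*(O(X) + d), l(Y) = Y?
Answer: -36786 + 969*√10 ≈ -33722.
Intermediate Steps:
d = -36 (d = 3*(-17 + 5) = 3*(-12) = -36)
S(W, X) = (-36 + √(3 + X))*(2*W + W*X²) (S(W, X) = (((X*W)*X + W) + W)*(√(3 + X) - 36) = (((W*X)*X + W) + W)*(-36 + √(3 + X)) = ((W*X² + W) + W)*(-36 + √(3 + X)) = ((W + W*X²) + W)*(-36 + √(3 + X)) = (2*W + W*X²)*(-36 + √(3 + X)) = (-36 + √(3 + X))*(2*W + W*X²))
-1902 - S(-19, l(7)) = -1902 - (-19)*(-72 - 36*7² + 2*√(3 + 7) + 7²*√(3 + 7)) = -1902 - (-19)*(-72 - 36*49 + 2*√10 + 49*√10) = -1902 - (-19)*(-72 - 1764 + 2*√10 + 49*√10) = -1902 - (-19)*(-1836 + 51*√10) = -1902 - (34884 - 969*√10) = -1902 + (-34884 + 969*√10) = -36786 + 969*√10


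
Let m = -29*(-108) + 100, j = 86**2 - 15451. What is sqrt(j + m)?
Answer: I*sqrt(4823) ≈ 69.448*I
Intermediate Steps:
j = -8055 (j = 7396 - 15451 = -8055)
m = 3232 (m = 3132 + 100 = 3232)
sqrt(j + m) = sqrt(-8055 + 3232) = sqrt(-4823) = I*sqrt(4823)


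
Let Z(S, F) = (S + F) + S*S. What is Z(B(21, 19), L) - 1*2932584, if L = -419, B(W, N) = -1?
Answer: -2933003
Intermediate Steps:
Z(S, F) = F + S + S² (Z(S, F) = (F + S) + S² = F + S + S²)
Z(B(21, 19), L) - 1*2932584 = (-419 - 1 + (-1)²) - 1*2932584 = (-419 - 1 + 1) - 2932584 = -419 - 2932584 = -2933003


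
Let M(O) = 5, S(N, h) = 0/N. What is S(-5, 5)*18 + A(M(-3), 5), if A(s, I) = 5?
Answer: 5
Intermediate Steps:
S(N, h) = 0
S(-5, 5)*18 + A(M(-3), 5) = 0*18 + 5 = 0 + 5 = 5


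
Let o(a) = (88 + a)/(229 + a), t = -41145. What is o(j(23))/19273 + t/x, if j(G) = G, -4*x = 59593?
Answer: 266446033501/96477014676 ≈ 2.7618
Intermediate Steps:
x = -59593/4 (x = -¼*59593 = -59593/4 ≈ -14898.)
o(a) = (88 + a)/(229 + a)
o(j(23))/19273 + t/x = ((88 + 23)/(229 + 23))/19273 - 41145/(-59593/4) = (111/252)*(1/19273) - 41145*(-4/59593) = ((1/252)*111)*(1/19273) + 164580/59593 = (37/84)*(1/19273) + 164580/59593 = 37/1618932 + 164580/59593 = 266446033501/96477014676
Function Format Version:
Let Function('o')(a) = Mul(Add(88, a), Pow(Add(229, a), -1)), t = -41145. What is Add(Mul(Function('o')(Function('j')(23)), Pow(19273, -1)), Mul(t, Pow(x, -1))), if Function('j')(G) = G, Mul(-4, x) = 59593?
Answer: Rational(266446033501, 96477014676) ≈ 2.7618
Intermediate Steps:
x = Rational(-59593, 4) (x = Mul(Rational(-1, 4), 59593) = Rational(-59593, 4) ≈ -14898.)
Function('o')(a) = Mul(Pow(Add(229, a), -1), Add(88, a))
Add(Mul(Function('o')(Function('j')(23)), Pow(19273, -1)), Mul(t, Pow(x, -1))) = Add(Mul(Mul(Pow(Add(229, 23), -1), Add(88, 23)), Pow(19273, -1)), Mul(-41145, Pow(Rational(-59593, 4), -1))) = Add(Mul(Mul(Pow(252, -1), 111), Rational(1, 19273)), Mul(-41145, Rational(-4, 59593))) = Add(Mul(Mul(Rational(1, 252), 111), Rational(1, 19273)), Rational(164580, 59593)) = Add(Mul(Rational(37, 84), Rational(1, 19273)), Rational(164580, 59593)) = Add(Rational(37, 1618932), Rational(164580, 59593)) = Rational(266446033501, 96477014676)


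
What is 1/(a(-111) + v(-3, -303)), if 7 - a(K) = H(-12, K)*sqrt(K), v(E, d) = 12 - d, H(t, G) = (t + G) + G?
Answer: 161/3090800 - 117*I*sqrt(111)/3090800 ≈ 5.209e-5 - 0.00039882*I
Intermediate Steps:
H(t, G) = t + 2*G (H(t, G) = (G + t) + G = t + 2*G)
a(K) = 7 - sqrt(K)*(-12 + 2*K) (a(K) = 7 - (-12 + 2*K)*sqrt(K) = 7 - sqrt(K)*(-12 + 2*K))
1/(a(-111) + v(-3, -303)) = 1/((7 + 2*sqrt(-111)*(6 - 1*(-111))) + (12 - 1*(-303))) = 1/((7 + 2*(I*sqrt(111))*(6 + 111)) + (12 + 303)) = 1/((7 + 2*(I*sqrt(111))*117) + 315) = 1/((7 + 234*I*sqrt(111)) + 315) = 1/(322 + 234*I*sqrt(111))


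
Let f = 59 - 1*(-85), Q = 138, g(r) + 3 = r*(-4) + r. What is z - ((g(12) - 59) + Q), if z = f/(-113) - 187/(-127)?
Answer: -571197/14351 ≈ -39.802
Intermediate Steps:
g(r) = -3 - 3*r (g(r) = -3 + (r*(-4) + r) = -3 + (-4*r + r) = -3 - 3*r)
f = 144 (f = 59 + 85 = 144)
z = 2843/14351 (z = 144/(-113) - 187/(-127) = 144*(-1/113) - 187*(-1/127) = -144/113 + 187/127 = 2843/14351 ≈ 0.19810)
z - ((g(12) - 59) + Q) = 2843/14351 - (((-3 - 3*12) - 59) + 138) = 2843/14351 - (((-3 - 36) - 59) + 138) = 2843/14351 - ((-39 - 59) + 138) = 2843/14351 - (-98 + 138) = 2843/14351 - 1*40 = 2843/14351 - 40 = -571197/14351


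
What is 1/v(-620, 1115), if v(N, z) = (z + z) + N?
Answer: 1/1610 ≈ 0.00062112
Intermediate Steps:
v(N, z) = N + 2*z (v(N, z) = 2*z + N = N + 2*z)
1/v(-620, 1115) = 1/(-620 + 2*1115) = 1/(-620 + 2230) = 1/1610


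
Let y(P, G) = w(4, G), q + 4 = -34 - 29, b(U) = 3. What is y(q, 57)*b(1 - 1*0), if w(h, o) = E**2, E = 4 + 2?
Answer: 108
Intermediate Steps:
E = 6
q = -67 (q = -4 + (-34 - 29) = -4 - 63 = -67)
w(h, o) = 36 (w(h, o) = 6**2 = 36)
y(P, G) = 36
y(q, 57)*b(1 - 1*0) = 36*3 = 108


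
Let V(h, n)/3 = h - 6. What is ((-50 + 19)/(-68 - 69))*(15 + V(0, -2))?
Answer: -93/137 ≈ -0.67883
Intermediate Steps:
V(h, n) = -18 + 3*h (V(h, n) = 3*(h - 6) = 3*(-6 + h) = -18 + 3*h)
((-50 + 19)/(-68 - 69))*(15 + V(0, -2)) = ((-50 + 19)/(-68 - 69))*(15 + (-18 + 3*0)) = (-31/(-137))*(15 + (-18 + 0)) = (-31*(-1/137))*(15 - 18) = (31/137)*(-3) = -93/137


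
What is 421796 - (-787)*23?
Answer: 439897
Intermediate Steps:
421796 - (-787)*23 = 421796 - 1*(-18101) = 421796 + 18101 = 439897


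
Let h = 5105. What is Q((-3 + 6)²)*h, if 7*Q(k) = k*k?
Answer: 413505/7 ≈ 59072.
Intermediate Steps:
Q(k) = k²/7 (Q(k) = (k*k)/7 = k²/7)
Q((-3 + 6)²)*h = (((-3 + 6)²)²/7)*5105 = ((3²)²/7)*5105 = ((⅐)*9²)*5105 = ((⅐)*81)*5105 = (81/7)*5105 = 413505/7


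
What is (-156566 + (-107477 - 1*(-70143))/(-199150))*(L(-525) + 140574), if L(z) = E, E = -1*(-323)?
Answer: -2196589976202351/99575 ≈ -2.2060e+10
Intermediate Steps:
E = 323
L(z) = 323
(-156566 + (-107477 - 1*(-70143))/(-199150))*(L(-525) + 140574) = (-156566 + (-107477 - 1*(-70143))/(-199150))*(323 + 140574) = (-156566 + (-107477 + 70143)*(-1/199150))*140897 = (-156566 - 37334*(-1/199150))*140897 = (-156566 + 18667/99575)*140897 = -15590040783/99575*140897 = -2196589976202351/99575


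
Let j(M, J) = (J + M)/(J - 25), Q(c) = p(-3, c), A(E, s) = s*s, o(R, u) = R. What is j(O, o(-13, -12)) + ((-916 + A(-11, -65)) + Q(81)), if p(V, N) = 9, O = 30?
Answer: 126067/38 ≈ 3317.6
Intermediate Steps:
A(E, s) = s²
Q(c) = 9
j(M, J) = (J + M)/(-25 + J)
j(O, o(-13, -12)) + ((-916 + A(-11, -65)) + Q(81)) = (-13 + 30)/(-25 - 13) + ((-916 + (-65)²) + 9) = 17/(-38) + ((-916 + 4225) + 9) = -1/38*17 + (3309 + 9) = -17/38 + 3318 = 126067/38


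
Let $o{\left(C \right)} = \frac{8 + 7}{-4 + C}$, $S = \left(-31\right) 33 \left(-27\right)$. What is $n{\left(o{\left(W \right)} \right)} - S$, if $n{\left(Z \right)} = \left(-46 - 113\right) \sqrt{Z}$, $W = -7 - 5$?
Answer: $-27621 - \frac{159 i \sqrt{15}}{4} \approx -27621.0 - 153.95 i$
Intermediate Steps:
$W = -12$ ($W = -7 - 5 = -12$)
$S = 27621$ ($S = \left(-1023\right) \left(-27\right) = 27621$)
$o{\left(C \right)} = \frac{15}{-4 + C}$
$n{\left(Z \right)} = - 159 \sqrt{Z}$ ($n{\left(Z \right)} = \left(-46 - 113\right) \sqrt{Z} = - 159 \sqrt{Z}$)
$n{\left(o{\left(W \right)} \right)} - S = - 159 \sqrt{\frac{15}{-4 - 12}} - 27621 = - 159 \sqrt{\frac{15}{-16}} - 27621 = - 159 \sqrt{15 \left(- \frac{1}{16}\right)} - 27621 = - 159 \sqrt{- \frac{15}{16}} - 27621 = - 159 \frac{i \sqrt{15}}{4} - 27621 = - \frac{159 i \sqrt{15}}{4} - 27621 = -27621 - \frac{159 i \sqrt{15}}{4}$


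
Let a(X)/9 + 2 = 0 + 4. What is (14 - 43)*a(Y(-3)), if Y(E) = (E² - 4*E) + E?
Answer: -522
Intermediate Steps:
Y(E) = E² - 3*E
a(X) = 18 (a(X) = -18 + 9*(0 + 4) = -18 + 9*4 = -18 + 36 = 18)
(14 - 43)*a(Y(-3)) = (14 - 43)*18 = -29*18 = -522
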